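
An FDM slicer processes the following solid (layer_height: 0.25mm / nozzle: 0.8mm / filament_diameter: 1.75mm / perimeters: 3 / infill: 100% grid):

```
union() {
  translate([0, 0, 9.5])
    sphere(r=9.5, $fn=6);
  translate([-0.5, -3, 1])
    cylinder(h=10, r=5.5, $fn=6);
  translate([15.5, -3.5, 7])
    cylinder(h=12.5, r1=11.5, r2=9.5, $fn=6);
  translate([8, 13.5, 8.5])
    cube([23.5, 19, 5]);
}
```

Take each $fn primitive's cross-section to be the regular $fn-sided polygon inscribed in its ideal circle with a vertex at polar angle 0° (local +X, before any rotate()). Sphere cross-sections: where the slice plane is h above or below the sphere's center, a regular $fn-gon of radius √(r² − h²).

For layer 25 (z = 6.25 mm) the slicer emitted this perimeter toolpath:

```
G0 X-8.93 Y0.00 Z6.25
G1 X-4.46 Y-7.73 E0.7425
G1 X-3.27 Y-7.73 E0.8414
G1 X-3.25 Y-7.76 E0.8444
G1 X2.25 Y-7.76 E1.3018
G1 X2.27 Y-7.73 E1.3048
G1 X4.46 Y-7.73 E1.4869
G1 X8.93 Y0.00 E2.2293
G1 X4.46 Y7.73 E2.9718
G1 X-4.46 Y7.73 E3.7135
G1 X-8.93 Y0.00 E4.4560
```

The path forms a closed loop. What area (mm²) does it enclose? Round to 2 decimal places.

Apply the shoelace formula to the sequence of (X, Y) vertices; enclosed area = 207.18 mm².

207.18 mm²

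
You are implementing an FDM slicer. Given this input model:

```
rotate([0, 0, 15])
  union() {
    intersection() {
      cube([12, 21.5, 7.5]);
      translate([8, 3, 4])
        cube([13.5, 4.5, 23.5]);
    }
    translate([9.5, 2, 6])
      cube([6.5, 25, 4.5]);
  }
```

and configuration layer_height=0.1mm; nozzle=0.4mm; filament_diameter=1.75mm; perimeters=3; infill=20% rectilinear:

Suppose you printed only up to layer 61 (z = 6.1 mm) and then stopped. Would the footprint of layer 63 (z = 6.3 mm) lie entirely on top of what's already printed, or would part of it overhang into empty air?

Compare the two slices. At z = 6.1: the cube is present — its section is the full 12×21.5 rectangle (area 258.00 mm²); the 13.5×4.5 cube at (8, 3) contributes its full rectangle (area 60.75 mm²); Taking the intersection: the 13.5×4.5 cube at (8, 3) partially overlaps the 12×21.5 cube; clipping to the common part keeps 18.00 mm² — area = 18.00 mm²; the 6.5×25 cube at (9.5, 2) contributes its full rectangle (area 162.50 mm²); Taking the union: the regions partially overlap — summed areas 180.50 mm² minus the doubly-counted overlap 11.25 mm² gives 169.25 mm² — area = 169.25 mm²; (whole slice rotated 15° about Z — lengths, areas and connectivity unchanged). At z = 6.3: the cube (footprint 12×21.5) is included at this height (area 258.00 mm²); the cube at (8, 3) (footprint 13.5×4.5) is included at this height (area 60.75 mm²); Keeping only the common overlap: the 13.5×4.5 cube at (8, 3) partially overlaps the 12×21.5 cube; clipping to the common part keeps 18.00 mm² — area = 18.00 mm²; the cube at (9.5, 2) (footprint 6.5×25) is included at this height (area 162.50 mm²); Combining (union): the regions partially overlap — summed areas 180.50 mm² minus the doubly-counted overlap 11.25 mm² gives 169.25 mm² — area = 169.25 mm²; (rotated 15° about Z; rotation is an isometry so areas/perimeters/island counts are preserved). Checking containment: the cross-section at z = 6.3 is a subset of the cross-section at z = 6.1.

entirely on top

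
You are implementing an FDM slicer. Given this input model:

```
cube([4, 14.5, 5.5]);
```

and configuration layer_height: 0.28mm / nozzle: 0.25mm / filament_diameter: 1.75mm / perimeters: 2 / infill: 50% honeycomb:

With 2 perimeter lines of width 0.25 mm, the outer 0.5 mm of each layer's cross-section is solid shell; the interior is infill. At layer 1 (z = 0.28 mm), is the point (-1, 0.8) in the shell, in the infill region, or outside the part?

At z = 0.28 mm: the cube (footprint 4×14.5) is included at this height. Overall, the cross-section is a single solid region. The nearest boundary edge runs (0.00, 14.50)→(0.00, 0.00); distance from the point to it = 1.00 mm. The point is not inside any of the regions above, so it lies outside the cross-section (1.00 mm from the nearest boundary).

outside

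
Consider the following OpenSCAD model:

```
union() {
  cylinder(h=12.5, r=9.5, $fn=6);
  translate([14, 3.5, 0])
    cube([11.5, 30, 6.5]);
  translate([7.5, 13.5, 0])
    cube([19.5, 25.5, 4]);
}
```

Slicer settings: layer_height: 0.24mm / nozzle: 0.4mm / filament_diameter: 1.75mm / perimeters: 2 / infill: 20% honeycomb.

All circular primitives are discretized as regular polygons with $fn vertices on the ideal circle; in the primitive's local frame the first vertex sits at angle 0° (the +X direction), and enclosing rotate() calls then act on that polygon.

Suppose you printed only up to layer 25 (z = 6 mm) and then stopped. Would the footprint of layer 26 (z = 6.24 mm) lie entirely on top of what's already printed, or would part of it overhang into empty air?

entirely on top

Compare the two slices. At z = 6: the r=9.5 cylinder contributes a regular 6-gon of circumradius 9.5 (area = (6/2)·9.500²·sin(360°/6) = 234.48 mm²); the cube at (14, 3.5) is present — its section is the full 11.5×30 rectangle (area 345.00 mm²); the cube at (7.5, 13.5) does not reach this height (z outside [0, 4]); Taking the union: the 2 present regions are separate (no shared area or edge), so areas and boundary lengths simply add and each stays a separate island — area = 579.48 mm². At z = 6.24: the cylinder: section is a regular 6-gon, circumradius r=9.5 (area = (6/2)·9.500²·sin(360°/6) = 234.48 mm²); the cube at (14, 3.5) (footprint 11.5×30) is included at this height (area 345.00 mm²); the cube at (7.5, 13.5) is absent (z outside [0, 4]); Taking the union: the 2 present regions are separate (no shared area or edge), so areas and boundary lengths simply add and each stays a separate island — area = 579.48 mm². Checking containment: the cross-section at z = 6.24 is a subset of the cross-section at z = 6.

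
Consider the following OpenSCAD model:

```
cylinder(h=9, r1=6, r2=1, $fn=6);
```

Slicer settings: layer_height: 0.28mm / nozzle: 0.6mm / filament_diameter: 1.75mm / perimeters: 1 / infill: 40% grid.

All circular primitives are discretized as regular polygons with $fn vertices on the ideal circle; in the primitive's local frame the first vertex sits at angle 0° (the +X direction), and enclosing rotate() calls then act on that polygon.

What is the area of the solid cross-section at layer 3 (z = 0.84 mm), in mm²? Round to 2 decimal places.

79.55 mm²

At z = 0.84 mm: the cone contributes a regular 6-gon of circumradius 5.533 (interpolated between r1=6 and r2=1 at t=0.093) (area = (6/2)·5.533²·sin(360°/6) = 79.55 mm²). Overall, the cross-section is a single solid region. Net area = 79.55 mm².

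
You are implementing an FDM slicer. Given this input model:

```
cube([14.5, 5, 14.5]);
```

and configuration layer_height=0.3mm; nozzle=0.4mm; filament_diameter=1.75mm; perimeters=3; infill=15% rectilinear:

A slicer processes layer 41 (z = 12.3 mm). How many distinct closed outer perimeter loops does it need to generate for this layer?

At z = 12.3 mm: the 14.5×5 cube contributes its full rectangle. The result has 1 disconnected region.

1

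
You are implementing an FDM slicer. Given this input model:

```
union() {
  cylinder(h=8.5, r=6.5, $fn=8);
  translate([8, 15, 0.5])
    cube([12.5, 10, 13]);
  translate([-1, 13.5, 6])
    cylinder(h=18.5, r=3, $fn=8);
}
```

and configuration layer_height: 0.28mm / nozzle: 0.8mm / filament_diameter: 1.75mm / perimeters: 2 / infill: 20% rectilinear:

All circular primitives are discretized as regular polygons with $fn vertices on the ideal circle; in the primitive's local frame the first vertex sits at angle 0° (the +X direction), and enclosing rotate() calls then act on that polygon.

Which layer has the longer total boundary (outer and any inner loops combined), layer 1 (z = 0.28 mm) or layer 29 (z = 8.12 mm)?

Layer 1 (z = 0.28): the r=6.5 cylinder contributes a regular 8-gon of circumradius 6.5 (perimeter = 2·8·6.500·sin(180°/8) = 39.80 mm); the cube at (8, 15) does not reach this height (z outside [0.5, 13.5]); the cylinder at (-1, 13.5) is not intersected at this z (z outside [6, 24.5]); Taking the union: only the r=6.5 cylinder is present, so the union is just that shape — boundary = 39.80 mm. So its perimeter = 39.80 mm. Layer 29 (z = 8.12): the r=6.5 cylinder gives a regular 8-gon of circumradius 6.5 (constant along its height) (perimeter = 2·8·6.500·sin(180°/8) = 39.80 mm); the cube at (8, 15) is present — its section is the full 12.5×10 rectangle (perimeter 45.00 mm); the cylinder at (-1, 13.5): section is a regular 8-gon, circumradius r=3 (perimeter = 2·8·3.000·sin(180°/8) = 18.37 mm); Combining (union): the 3 present regions are separate (no shared area or edge), so areas and boundary lengths simply add and each stays a separate island — boundary = 103.17 mm. So its perimeter = 103.17 mm. Layer 29 is larger (103.17 vs 39.80 mm).

layer 29 (z = 8.12 mm)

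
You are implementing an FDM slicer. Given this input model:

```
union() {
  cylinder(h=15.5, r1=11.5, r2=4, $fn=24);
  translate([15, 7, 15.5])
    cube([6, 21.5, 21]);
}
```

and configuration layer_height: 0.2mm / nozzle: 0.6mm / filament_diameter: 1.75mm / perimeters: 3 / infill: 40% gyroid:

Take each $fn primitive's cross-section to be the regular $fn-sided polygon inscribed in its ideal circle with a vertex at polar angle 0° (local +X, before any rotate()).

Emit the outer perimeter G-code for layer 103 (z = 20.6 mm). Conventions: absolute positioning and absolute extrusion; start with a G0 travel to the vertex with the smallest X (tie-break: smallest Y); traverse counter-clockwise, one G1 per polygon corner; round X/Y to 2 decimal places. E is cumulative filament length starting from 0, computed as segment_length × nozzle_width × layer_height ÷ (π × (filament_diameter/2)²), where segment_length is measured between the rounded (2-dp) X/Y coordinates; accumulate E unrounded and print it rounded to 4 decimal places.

G0 X15.00 Y7.00 Z20.60
G1 X21.00 Y7.00 E0.2993
G1 X21.00 Y28.50 E1.3720
G1 X15.00 Y28.50 E1.6713
G1 X15.00 Y7.00 E2.7440

At z = 20.6 mm: the cone is absent (z outside [0, 15.5]); the cube at (15, 7) (footprint 6×21.5) is included at this height; Taking the union: only the 6×21.5 cube at (15, 7) is present, so the union is just that shape — 1 connected region. The outline is a single polygon with 4 vertices. Extrusion per mm of travel: 0.6 × 0.2 / (π × 0.875²) = 0.049890. Accumulating E over each segment gives final E = 2.7440.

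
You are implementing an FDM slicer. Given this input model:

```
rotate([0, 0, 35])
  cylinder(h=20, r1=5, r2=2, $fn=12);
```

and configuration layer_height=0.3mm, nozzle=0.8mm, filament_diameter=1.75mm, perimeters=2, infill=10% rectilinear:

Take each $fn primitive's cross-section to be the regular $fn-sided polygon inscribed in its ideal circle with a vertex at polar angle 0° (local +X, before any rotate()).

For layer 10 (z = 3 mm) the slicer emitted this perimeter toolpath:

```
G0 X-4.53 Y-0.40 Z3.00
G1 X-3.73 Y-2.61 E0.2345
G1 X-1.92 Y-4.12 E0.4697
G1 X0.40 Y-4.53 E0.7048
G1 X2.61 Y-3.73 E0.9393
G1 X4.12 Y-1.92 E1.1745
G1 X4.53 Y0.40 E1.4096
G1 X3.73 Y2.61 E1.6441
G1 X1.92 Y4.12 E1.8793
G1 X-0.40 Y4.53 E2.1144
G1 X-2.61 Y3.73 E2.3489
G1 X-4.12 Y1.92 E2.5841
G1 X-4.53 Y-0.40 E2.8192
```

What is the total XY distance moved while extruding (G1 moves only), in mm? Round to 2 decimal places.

Sum the Euclidean lengths of each G1 segment: total = 28.25 mm.

28.25 mm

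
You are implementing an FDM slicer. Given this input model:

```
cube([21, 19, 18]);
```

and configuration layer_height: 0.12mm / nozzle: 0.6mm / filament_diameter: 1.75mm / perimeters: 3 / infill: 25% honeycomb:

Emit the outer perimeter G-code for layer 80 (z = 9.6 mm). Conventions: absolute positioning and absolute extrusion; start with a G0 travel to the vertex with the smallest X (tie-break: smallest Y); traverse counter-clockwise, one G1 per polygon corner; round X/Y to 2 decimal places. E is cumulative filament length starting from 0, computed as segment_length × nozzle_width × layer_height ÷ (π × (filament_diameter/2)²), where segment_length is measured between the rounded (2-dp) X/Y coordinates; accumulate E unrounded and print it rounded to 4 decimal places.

G0 X0.00 Y0.00 Z9.60
G1 X21.00 Y0.00 E0.6286
G1 X21.00 Y19.00 E1.1974
G1 X0.00 Y19.00 E1.8260
G1 X0.00 Y0.00 E2.3947

At z = 9.6 mm: the cube is present — its section is the full 21×19 rectangle. The outline is a single polygon with 4 vertices. Extrusion per mm of travel: 0.6 × 0.12 / (π × 0.875²) = 0.029934. Accumulating E over each segment gives final E = 2.3947.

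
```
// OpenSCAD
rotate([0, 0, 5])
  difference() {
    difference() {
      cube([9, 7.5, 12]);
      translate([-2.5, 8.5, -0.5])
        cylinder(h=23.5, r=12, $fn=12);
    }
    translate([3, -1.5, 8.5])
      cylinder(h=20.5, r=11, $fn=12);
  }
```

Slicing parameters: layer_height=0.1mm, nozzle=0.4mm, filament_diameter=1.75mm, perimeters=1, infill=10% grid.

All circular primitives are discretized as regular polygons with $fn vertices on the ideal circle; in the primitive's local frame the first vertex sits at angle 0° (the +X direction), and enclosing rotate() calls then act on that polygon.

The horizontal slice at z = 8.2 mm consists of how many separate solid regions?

At z = 8.2 mm: the 9×7.5 cube contributes its full rectangle; the cylinder at (-2.5, 8.5): section is a regular 12-gon, circumradius r=12; Taking the first minus the rest: starting from the 9×7.5 cube, the r=12 cylinder at (-2.5, 8.5) partially overlaps it — only the 59.32 mm² overlap (of its 432.00 mm²) is removed, clipping the outline — 1 connected region; the cylinder at (3, -1.5) is not intersected at this z (z outside [8.5, 29]); After the difference (first − rest): none of the subtracted shapes is present at this height, so that combined region is unchanged — 1 connected region; (rotated 5° about Z; rotation is an isometry so areas/perimeters/island counts are preserved). The result has 1 disconnected region.

1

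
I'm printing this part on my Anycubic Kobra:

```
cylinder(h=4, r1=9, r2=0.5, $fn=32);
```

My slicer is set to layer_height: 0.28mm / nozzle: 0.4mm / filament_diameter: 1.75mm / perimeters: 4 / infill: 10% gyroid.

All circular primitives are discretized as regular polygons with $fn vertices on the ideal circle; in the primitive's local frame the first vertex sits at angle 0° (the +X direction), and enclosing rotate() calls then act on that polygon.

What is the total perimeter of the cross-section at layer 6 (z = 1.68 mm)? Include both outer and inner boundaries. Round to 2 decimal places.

At z = 1.68 mm: the cone: at t=0.420 of its height the radius interpolates to r₁+(r₂−r₁)t = 5.430, giving a regular 32-gon of that circumradius (perimeter = 2·32·5.430·sin(180°/32) = 34.06 mm). Overall, the cross-section is a single solid region. Total boundary length (outer) = 34.06 mm.

34.06 mm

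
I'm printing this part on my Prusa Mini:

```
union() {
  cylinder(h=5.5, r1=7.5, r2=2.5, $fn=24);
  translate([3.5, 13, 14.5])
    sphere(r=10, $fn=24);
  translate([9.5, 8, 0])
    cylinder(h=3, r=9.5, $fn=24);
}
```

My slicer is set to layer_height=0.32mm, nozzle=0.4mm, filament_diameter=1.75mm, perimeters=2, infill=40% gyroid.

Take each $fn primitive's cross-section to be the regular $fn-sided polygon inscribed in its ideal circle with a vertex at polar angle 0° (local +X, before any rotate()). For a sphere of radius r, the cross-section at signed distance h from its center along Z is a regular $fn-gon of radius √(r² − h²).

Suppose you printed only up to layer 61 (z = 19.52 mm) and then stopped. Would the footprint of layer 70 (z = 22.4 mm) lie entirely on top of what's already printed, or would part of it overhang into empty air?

entirely on top

Compare the two slices. At z = 19.52: the cone is not intersected at this z (z outside [0, 5.5]); the r=10 sphere at (3.5, 13) slices to a regular 24-gon of circumradius 8.649 (√(r²−h²) with h=5.02 from center) (area = (24/2)·8.649²·sin(360°/24) = 232.31 mm²); the cylinder at (9.5, 8) is not intersected at this z (z outside [0, 3]); Taking the union: only the r=10 sphere at (3.5, 13) is present, so the union is just that shape — area = 232.31 mm². At z = 22.4: the cone is not intersected at this z (z outside [0, 5.5]); the sphere at (3.5, 13): section is a regular 24-gon, circumradius = √(r²−h²) = √(10²−7.9²) = 6.131 (area = (24/2)·6.131²·sin(360°/24) = 116.75 mm²); the cylinder at (9.5, 8) does not reach this height (z outside [0, 3]); Taking the union: only the r=10 sphere at (3.5, 13) is present, so the union is just that shape — area = 116.75 mm². Checking containment: the cross-section at z = 22.4 is a subset of the cross-section at z = 19.52.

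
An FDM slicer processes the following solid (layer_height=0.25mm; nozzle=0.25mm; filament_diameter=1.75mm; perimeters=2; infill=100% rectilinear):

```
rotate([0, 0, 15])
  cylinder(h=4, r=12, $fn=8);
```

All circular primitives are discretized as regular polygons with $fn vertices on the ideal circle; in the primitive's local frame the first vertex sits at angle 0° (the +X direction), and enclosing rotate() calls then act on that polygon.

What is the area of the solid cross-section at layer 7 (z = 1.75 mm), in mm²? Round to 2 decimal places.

At z = 1.75 mm: the r=12 cylinder contributes a regular 8-gon of circumradius 12 (area = (8/2)·12.000²·sin(360°/8) = 407.29 mm²); (whole slice rotated 15° about Z — lengths, areas and connectivity unchanged). Overall, the cross-section is a single solid region. Net area = 407.29 mm².

407.29 mm²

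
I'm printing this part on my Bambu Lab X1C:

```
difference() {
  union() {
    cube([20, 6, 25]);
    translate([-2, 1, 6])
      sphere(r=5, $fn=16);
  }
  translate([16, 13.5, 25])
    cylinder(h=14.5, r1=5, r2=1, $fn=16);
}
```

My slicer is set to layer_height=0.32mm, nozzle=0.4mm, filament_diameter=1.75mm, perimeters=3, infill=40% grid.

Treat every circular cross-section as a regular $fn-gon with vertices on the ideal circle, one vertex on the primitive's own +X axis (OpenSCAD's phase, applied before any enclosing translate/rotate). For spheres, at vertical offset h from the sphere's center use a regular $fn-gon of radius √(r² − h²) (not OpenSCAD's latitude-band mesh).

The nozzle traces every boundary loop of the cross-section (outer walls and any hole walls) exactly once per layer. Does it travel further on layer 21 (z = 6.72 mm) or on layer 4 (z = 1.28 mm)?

layer 21 (z = 6.72 mm)

Layer 21 (z = 6.72): the cube is present — its section is the full 20×6 rectangle (perimeter 52.00 mm); the sphere at (-2, 1): section is a regular 16-gon, circumradius = √(r²−h²) = √(5²−0.72²) = 4.948 (perimeter = 2·16·4.948·sin(180°/16) = 30.89 mm); Combining (union): the regions partially overlap (shared area 12.09 mm²), so the edge portions inside another operand are dropped and the merged outline is re-measured after clipping — boundary = 67.96 mm; the cone at (16, 13.5) is absent (z outside [25, 39.5]); Subtracting the remaining from the first: none of the subtracted shapes is present at this height, so that combined region is unchanged — boundary = 67.96 mm. So its perimeter = 67.96 mm. Layer 4 (z = 1.28): the cube is present — its section is the full 20×6 rectangle (perimeter 52.00 mm); the r=5 sphere at (-2, 1) contributes a regular 16-gon of circumradius √(5²−4.72²) = 1.650 (perimeter = 2·16·1.650·sin(180°/16) = 10.30 mm); Taking the union: the 2 present regions are separate (no shared area or edge), so areas and boundary lengths simply add and each stays a separate island — boundary = 62.30 mm; the cone at (16, 13.5) is absent (z outside [25, 39.5]); After the difference (first − rest): none of the subtracted shapes is present at this height, so the result so far is unchanged — boundary = 62.30 mm. So its perimeter = 62.30 mm. Layer 21 is larger (67.96 vs 62.30 mm).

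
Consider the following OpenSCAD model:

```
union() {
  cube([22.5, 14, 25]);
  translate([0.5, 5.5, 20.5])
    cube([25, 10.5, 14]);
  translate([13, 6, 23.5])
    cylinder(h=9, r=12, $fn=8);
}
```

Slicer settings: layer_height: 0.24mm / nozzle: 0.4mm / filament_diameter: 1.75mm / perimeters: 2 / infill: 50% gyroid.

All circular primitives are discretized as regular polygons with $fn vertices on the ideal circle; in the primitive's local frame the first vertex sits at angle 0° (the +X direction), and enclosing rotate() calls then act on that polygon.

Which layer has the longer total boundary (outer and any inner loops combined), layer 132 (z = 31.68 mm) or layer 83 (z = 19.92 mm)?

Layer 132 (z = 31.68): the cube is not intersected at this z (z outside [0, 25]); the cube at (0.5, 5.5) is present — its section is the full 25×10.5 rectangle (perimeter 71.00 mm); the cylinder at (13, 6): section is a regular 8-gon, circumradius r=12 (perimeter = 2·8·12.000·sin(180°/8) = 73.48 mm); Taking the union: the regions partially overlap (shared area 205.89 mm²), so the edge portions inside another operand are dropped and the merged outline is re-measured after clipping — boundary = 83.87 mm. So its perimeter = 83.87 mm. Layer 83 (z = 19.92): the 22.5×14 cube contributes its full rectangle (perimeter 73.00 mm); the cube at (0.5, 5.5) does not reach this height (z outside [20.5, 34.5]); the cylinder at (13, 6) does not reach this height (z outside [23.5, 32.5]); Merging all regions: only the 22.5×14 cube is present, so the union is just that shape — boundary = 73.00 mm. So its perimeter = 73.00 mm. Layer 132 is larger (83.87 vs 73.00 mm).

layer 132 (z = 31.68 mm)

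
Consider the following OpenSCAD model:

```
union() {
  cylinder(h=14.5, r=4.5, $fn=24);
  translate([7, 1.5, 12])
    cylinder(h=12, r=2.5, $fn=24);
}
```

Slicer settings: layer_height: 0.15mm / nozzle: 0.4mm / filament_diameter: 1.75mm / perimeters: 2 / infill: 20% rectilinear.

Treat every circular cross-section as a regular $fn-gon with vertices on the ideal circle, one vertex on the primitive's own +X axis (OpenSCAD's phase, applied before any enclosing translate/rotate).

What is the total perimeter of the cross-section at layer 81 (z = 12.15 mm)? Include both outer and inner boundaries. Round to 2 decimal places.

43.86 mm

At z = 12.15 mm: the r=4.5 cylinder gives a regular 24-gon of circumradius 4.5 (constant along its height) (perimeter = 2·24·4.500·sin(180°/24) = 28.19 mm); the r=2.5 cylinder at (7, 1.5) contributes a regular 24-gon of circumradius 2.5 (perimeter = 2·24·2.500·sin(180°/24) = 15.66 mm); Merging all regions: the 2 present regions are separate (no shared area or edge), so areas and boundary lengths simply add and each stays a separate island — boundary = 43.86 mm. Overall, the cross-section has 2 separate islands. Total boundary length (outer) = 43.86 mm.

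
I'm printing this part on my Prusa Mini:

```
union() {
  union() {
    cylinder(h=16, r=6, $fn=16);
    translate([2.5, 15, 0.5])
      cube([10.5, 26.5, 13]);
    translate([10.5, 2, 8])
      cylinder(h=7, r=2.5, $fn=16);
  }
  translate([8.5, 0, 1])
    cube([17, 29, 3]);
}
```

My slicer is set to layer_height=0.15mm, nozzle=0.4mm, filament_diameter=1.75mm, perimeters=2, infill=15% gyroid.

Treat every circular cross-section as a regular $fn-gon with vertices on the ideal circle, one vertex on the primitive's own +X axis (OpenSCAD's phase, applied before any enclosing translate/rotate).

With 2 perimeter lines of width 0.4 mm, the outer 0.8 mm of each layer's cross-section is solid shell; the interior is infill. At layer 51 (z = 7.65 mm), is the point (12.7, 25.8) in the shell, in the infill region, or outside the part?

shell

At z = 7.65 mm: the r=6 cylinder contributes a regular 16-gon of circumradius 6; the cube at (2.5, 15) is present — its section is the full 10.5×26.5 rectangle; the cylinder at (10.5, 2) is not intersected at this z (z outside [8, 15]); Taking the union: the 2 present regions are separate (no shared area or edge), so areas and boundary lengths simply add and each stays a separate island — 2 connected regions; the cube at (8.5, 0) does not reach this height (z outside [1, 4]); Taking the union: only the result so far is present, so the union is just that shape — 2 connected regions. Overall, the cross-section has 2 separate islands. The nearest boundary edge runs (13.00, 41.50)→(13.00, 15.00); distance from the point to it = 0.30 mm. (Shell/infill is judged within the island containing the point — the largest one.) The point is inside the cross-section, 0.30 mm from the nearest boundary — within the 0.8 mm shell band (2 × 0.4).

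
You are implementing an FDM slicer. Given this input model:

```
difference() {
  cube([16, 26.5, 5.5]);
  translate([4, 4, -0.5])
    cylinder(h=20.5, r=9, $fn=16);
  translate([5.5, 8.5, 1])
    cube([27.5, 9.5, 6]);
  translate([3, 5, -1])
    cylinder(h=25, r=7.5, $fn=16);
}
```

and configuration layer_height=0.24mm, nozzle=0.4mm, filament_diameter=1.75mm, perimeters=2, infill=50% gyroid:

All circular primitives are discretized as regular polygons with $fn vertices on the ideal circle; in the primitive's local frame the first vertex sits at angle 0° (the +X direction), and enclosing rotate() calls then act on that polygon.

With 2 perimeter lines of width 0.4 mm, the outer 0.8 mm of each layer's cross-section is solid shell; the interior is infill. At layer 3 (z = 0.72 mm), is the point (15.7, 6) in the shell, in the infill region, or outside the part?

At z = 0.72 mm: the 16×26.5 cube contributes its full rectangle; the cylinder at (4, 4): section is a regular 16-gon, circumradius r=9; the cube at (5.5, 8.5) is absent (z outside [1, 7]); the r=7.5 cylinder at (3, 5) contributes a regular 16-gon of circumradius 7.5; Taking the first minus the rest: starting from the 16×26.5 cube, the r=9 cylinder at (4, 4) partially overlaps it — only the 146.67 mm² overlap (of its 247.98 mm²) is removed, clipping the outline; the r=7.5 cylinder at (3, 5) misses the remaining region (no effect) — 1 connected region. Overall, the cross-section is a single solid region. The nearest boundary edge runs (16.00, 26.50)→(16.00, 0.00); distance from the point to it = 0.30 mm. The point is inside the cross-section, 0.30 mm from the nearest boundary — within the 0.8 mm shell band (2 × 0.4).

shell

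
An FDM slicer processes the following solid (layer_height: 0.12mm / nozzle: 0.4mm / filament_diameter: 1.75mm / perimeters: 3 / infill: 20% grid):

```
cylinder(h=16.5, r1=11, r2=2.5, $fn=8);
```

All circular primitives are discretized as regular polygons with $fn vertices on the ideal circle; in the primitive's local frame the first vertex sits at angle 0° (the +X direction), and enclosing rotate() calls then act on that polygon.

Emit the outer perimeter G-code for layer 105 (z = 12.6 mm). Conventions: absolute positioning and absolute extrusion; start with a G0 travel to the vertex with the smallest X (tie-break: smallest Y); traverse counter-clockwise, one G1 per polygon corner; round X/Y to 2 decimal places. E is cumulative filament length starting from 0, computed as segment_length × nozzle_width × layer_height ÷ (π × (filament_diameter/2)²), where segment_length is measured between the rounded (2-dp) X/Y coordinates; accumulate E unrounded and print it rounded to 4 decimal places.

At z = 12.6 mm: the cone (r1=11→r2=2.5) has section circumradius 4.509 here — a regular 8-gon. The outline is a single polygon with 8 vertices. Extrusion per mm of travel: 0.4 × 0.12 / (π × 0.875²) = 0.019956. Accumulating E over each segment gives final E = 0.5512.

G0 X-4.51 Y0.00 Z12.60
G1 X-3.19 Y-3.19 E0.0689
G1 X0.00 Y-4.51 E0.1378
G1 X3.19 Y-3.19 E0.2067
G1 X4.51 Y0.00 E0.2756
G1 X3.19 Y3.19 E0.3445
G1 X0.00 Y4.51 E0.4134
G1 X-3.19 Y3.19 E0.4823
G1 X-4.51 Y0.00 E0.5512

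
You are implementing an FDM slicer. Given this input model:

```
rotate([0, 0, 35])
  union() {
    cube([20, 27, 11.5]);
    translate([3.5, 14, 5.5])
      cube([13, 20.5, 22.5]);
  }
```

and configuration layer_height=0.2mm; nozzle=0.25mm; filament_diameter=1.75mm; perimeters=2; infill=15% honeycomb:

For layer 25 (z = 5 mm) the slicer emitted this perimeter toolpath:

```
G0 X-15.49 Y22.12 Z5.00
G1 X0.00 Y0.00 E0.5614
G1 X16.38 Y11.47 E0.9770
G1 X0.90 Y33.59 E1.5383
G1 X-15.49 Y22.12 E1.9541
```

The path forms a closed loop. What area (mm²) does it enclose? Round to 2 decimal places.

Apply the shoelace formula to the sequence of (X, Y) vertices; enclosed area = 540.05 mm².

540.05 mm²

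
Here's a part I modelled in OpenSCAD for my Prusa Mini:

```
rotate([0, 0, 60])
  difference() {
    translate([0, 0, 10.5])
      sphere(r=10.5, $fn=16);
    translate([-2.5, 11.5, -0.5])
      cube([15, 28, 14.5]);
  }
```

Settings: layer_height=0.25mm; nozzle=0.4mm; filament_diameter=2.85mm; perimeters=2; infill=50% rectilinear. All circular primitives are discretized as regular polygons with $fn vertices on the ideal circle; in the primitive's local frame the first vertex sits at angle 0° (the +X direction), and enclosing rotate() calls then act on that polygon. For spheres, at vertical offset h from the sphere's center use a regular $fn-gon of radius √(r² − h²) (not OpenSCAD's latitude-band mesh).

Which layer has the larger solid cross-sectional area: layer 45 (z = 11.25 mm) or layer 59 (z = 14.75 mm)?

Layer 45 (z = 11.25): the sphere: section is a regular 16-gon, circumradius = √(r²−h²) = √(10.5²−0.75²) = 10.473 (area = (16/2)·10.473²·sin(360°/16) = 335.80 mm²); the cube at (-2.5, 11.5) is present — its section is the full 15×28 rectangle (area 420.00 mm²); After the difference (first − rest): starting from the r=10.5 sphere (335.80 mm²), the 15×28 cube at (-2.5, 11.5) misses the remaining region (no effect) — area = 335.80 mm²; (whole slice rotated 60° about Z — lengths, areas and connectivity unchanged). So its area = 335.80 mm². Layer 59 (z = 14.75): the r=10.5 sphere contributes a regular 16-gon of circumradius √(10.5²−4.25²) = 9.601 (area = (16/2)·9.601²·sin(360°/16) = 282.23 mm²); the cube at (-2.5, 11.5) is absent (z outside [-0.5, 14]); After the difference (first − rest): none of the subtracted shapes is present at this height, so the r=10.5 sphere is unchanged — area = 282.23 mm²; (whole slice rotated 60° about Z — lengths, areas and connectivity unchanged). So its area = 282.23 mm². Layer 45 is larger (335.80 vs 282.23 mm²).

layer 45 (z = 11.25 mm)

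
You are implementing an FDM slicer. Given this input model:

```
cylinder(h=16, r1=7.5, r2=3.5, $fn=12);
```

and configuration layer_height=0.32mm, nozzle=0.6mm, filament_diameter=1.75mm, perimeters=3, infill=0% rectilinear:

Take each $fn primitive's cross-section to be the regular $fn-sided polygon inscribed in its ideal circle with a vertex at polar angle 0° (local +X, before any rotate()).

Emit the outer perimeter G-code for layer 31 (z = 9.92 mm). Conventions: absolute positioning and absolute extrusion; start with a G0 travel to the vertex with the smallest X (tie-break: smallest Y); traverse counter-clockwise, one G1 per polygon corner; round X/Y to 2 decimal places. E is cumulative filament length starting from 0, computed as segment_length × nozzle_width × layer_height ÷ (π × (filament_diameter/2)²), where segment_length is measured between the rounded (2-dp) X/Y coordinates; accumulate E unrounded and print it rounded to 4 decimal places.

At z = 9.92 mm: the cone contributes a regular 12-gon of circumradius 5.020 (interpolated between r1=7.5 and r2=3.5 at t=0.620). The outline is a single polygon with 12 vertices. Extrusion per mm of travel: 0.6 × 0.32 / (π × 0.875²) = 0.079824. Accumulating E over each segment gives final E = 2.4899.

G0 X-5.02 Y0.00 Z9.92
G1 X-4.35 Y-2.51 E0.2074
G1 X-2.51 Y-4.35 E0.4151
G1 X0.00 Y-5.02 E0.6225
G1 X2.51 Y-4.35 E0.8298
G1 X4.35 Y-2.51 E1.0376
G1 X5.02 Y0.00 E1.2449
G1 X4.35 Y2.51 E1.4523
G1 X2.51 Y4.35 E1.6600
G1 X0.00 Y5.02 E1.8674
G1 X-2.51 Y4.35 E2.0748
G1 X-4.35 Y2.51 E2.2825
G1 X-5.02 Y0.00 E2.4899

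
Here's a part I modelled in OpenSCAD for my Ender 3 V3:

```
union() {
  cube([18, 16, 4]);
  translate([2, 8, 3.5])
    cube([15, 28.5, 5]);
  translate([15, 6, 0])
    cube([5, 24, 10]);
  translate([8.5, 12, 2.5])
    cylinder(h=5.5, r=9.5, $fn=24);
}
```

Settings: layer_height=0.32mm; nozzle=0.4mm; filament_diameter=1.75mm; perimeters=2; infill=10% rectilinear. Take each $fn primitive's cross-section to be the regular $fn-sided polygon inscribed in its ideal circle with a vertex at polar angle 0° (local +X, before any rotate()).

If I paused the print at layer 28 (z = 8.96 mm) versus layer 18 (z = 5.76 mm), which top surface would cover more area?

layer 18 (z = 5.76 mm)

Layer 28 (z = 8.96): the cube is absent (z outside [0, 4]); the cube at (2, 8) is absent (z outside [3.5, 8.5]); the 5×24 cube at (15, 6) contributes its full rectangle (area 120.00 mm²); the cylinder at (8.5, 12) is absent (z outside [2.5, 8]); Merging all regions: only the 5×24 cube at (15, 6) is present, so the union is just that shape — area = 120.00 mm². So its area = 120.00 mm². Layer 18 (z = 5.76): the cube is not intersected at this z (z outside [0, 4]); the cube at (2, 8) (footprint 15×28.5) is included at this height (area 427.50 mm²); the cube at (15, 6) is present — its section is the full 5×24 rectangle (area 120.00 mm²); the r=9.5 cylinder at (8.5, 12) contributes a regular 24-gon of circumradius 9.5 (area = (24/2)·9.500²·sin(360°/24) = 280.30 mm²); Taking the union: the regions partially overlap — summed areas 827.80 mm² minus the doubly-counted overlap 235.78 mm² gives 592.02 mm² — area = 592.02 mm². So its area = 592.02 mm². Layer 18 is larger (592.02 vs 120.00 mm²).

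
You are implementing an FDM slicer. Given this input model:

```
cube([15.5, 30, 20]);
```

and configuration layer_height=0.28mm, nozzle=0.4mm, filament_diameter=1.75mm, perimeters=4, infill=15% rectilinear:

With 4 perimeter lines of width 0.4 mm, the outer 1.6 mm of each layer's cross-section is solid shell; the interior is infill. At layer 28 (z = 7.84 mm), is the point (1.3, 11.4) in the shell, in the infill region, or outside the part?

shell

At z = 7.84 mm: the cube is present — its section is the full 15.5×30 rectangle. Overall, the cross-section is a single solid region. The nearest boundary edge runs (0.00, 30.00)→(0.00, 0.00); distance from the point to it = 1.30 mm. The point is inside the cross-section, 1.30 mm from the nearest boundary — within the 1.6 mm shell band (4 × 0.4).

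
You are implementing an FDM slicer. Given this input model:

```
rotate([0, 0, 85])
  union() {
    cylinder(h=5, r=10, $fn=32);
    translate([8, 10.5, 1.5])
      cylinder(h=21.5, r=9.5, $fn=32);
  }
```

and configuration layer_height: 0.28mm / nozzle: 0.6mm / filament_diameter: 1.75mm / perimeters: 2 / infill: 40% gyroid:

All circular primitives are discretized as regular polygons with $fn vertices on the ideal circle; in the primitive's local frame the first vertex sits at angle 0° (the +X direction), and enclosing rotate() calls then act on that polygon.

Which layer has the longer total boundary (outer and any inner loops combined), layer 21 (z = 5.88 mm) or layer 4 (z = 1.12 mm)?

Layer 21 (z = 5.88): the cylinder is not intersected at this z (z outside [0, 5]); the cylinder at (8, 10.5): section is a regular 32-gon, circumradius r=9.5 (perimeter = 2·32·9.500·sin(180°/32) = 59.59 mm); Merging all regions: only the r=9.5 cylinder at (8, 10.5) is present, so the union is just that shape — boundary = 59.59 mm; (rotated 85° about Z; rotation is an isometry so areas/perimeters/island counts are preserved). So its perimeter = 59.59 mm. Layer 4 (z = 1.12): the r=10 cylinder gives a regular 32-gon of circumradius 10 (constant along its height) (perimeter = 2·32·10.000·sin(180°/32) = 62.73 mm); the cylinder at (8, 10.5) is not intersected at this z (z outside [1.5, 23]); Taking the union: only the r=10 cylinder is present, so the union is just that shape — boundary = 62.73 mm; (whole slice rotated 85° about Z — lengths, areas and connectivity unchanged). So its perimeter = 62.73 mm. Layer 4 is larger (62.73 vs 59.59 mm).

layer 4 (z = 1.12 mm)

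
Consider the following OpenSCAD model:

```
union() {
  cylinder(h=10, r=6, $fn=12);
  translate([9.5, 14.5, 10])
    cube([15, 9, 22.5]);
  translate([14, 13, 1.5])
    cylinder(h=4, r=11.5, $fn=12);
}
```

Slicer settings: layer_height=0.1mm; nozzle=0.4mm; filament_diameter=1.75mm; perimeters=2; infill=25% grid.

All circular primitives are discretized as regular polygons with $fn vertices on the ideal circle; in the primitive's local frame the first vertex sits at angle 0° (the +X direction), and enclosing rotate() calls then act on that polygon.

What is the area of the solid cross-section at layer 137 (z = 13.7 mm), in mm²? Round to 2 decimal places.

At z = 13.7 mm: the cylinder is absent (z outside [0, 10]); the cube at (9.5, 14.5) (footprint 15×9) is included at this height (area 135.00 mm²); the cylinder at (14, 13) is absent (z outside [1.5, 5.5]); Combining (union): only the 15×9 cube at (9.5, 14.5) is present, so the union is just that shape — area = 135.00 mm². Overall, the cross-section is a single solid region. Net area = 135.00 mm².

135.00 mm²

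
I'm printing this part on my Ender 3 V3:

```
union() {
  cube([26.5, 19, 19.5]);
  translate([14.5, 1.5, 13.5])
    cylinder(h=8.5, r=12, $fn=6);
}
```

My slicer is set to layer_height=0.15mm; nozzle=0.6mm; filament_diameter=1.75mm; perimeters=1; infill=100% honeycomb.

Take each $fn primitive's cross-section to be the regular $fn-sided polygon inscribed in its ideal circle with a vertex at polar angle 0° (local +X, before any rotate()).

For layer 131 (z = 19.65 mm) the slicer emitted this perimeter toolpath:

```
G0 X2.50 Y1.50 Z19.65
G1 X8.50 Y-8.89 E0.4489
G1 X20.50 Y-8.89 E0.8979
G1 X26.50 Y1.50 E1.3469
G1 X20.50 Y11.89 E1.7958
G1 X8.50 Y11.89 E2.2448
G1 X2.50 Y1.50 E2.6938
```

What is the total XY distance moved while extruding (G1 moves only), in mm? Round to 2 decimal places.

Sum the Euclidean lengths of each G1 segment: total = 71.99 mm.

71.99 mm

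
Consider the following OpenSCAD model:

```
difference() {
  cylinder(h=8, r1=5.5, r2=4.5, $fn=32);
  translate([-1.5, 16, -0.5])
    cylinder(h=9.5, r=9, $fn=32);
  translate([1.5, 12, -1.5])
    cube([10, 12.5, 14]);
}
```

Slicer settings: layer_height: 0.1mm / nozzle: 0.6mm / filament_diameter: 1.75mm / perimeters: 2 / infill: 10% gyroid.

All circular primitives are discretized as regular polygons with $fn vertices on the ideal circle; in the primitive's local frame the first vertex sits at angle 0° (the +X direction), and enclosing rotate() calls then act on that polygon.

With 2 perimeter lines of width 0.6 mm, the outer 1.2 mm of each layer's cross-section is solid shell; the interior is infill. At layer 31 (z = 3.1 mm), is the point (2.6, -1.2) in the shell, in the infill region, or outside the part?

infill

At z = 3.1 mm: the cone: at t=0.388 of its height the radius interpolates to r₁+(r₂−r₁)t = 5.112, giving a regular 32-gon of that circumradius; the cylinder at (-1.5, 16): section is a regular 32-gon, circumradius r=9; the cube at (1.5, 12) (footprint 10×12.5) is included at this height; Subtracting the remaining from the first: starting from the cone, the r=9 cylinder at (-1.5, 16) misses the remaining region (no effect); the 10×12.5 cube at (1.5, 12) misses the remaining region (no effect) — 1 connected region. Overall, the cross-section is a single solid region. The nearest boundary edge runs (4.72, -1.96)→(4.25, -2.84); distance from the point to it = 2.23 mm. The point is inside the cross-section and 2.23 mm from the nearest boundary — more than the 1.2 mm shell width (2 × 0.6), so it's in the infill interior.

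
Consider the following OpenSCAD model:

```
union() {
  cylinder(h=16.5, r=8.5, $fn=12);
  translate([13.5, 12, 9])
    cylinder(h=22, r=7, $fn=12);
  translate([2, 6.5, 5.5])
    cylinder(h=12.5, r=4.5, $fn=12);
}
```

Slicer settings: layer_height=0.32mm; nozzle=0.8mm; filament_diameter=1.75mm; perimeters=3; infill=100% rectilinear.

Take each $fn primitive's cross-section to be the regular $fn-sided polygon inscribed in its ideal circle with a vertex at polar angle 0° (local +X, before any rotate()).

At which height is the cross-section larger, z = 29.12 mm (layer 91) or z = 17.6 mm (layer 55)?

Layer 91 (z = 29.12): the cylinder is not intersected at this z (z outside [0, 16.5]); the r=7 cylinder at (13.5, 12) gives a regular 12-gon of circumradius 7 (constant along its height) (area = (12/2)·7.000²·sin(360°/12) = 147.00 mm²); the cylinder at (2, 6.5) does not reach this height (z outside [5.5, 18]); Merging all regions: only the r=7 cylinder at (13.5, 12) is present, so the union is just that shape — area = 147.00 mm². So its area = 147.00 mm². Layer 55 (z = 17.6): the cylinder does not reach this height (z outside [0, 16.5]); the cylinder at (13.5, 12): section is a regular 12-gon, circumradius r=7 (area = (12/2)·7.000²·sin(360°/12) = 147.00 mm²); the cylinder at (2, 6.5): section is a regular 12-gon, circumradius r=4.5 (area = (12/2)·4.500²·sin(360°/12) = 60.75 mm²); Combining (union): the 2 present regions are separate (no shared area or edge), so areas and boundary lengths simply add and each stays a separate island — area = 207.75 mm². So its area = 207.75 mm². Layer 55 is larger (207.75 vs 147.00 mm²).

layer 55 (z = 17.6 mm)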